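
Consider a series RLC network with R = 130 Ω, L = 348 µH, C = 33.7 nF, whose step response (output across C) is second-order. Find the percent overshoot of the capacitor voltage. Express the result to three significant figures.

For a series RLC circuit (capacitor voltage as output), ω_n = 1/√(LC) = 1/√(348 µH · 33.7 nF) = 292000 rad/s.
ζ = (R/2)·√(C/L) = (130/2)·√(33.7 nF/348 µH) = 0.640.
%OS = 100·exp(−πζ/√(1−ζ²)) = 7.32%.

%OS ≈ 7.32%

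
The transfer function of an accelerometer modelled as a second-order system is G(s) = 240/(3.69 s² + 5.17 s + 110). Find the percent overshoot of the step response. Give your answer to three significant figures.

%OS ≈ 66.6%

Dividing through by 3.69: denominator becomes s² + 1.401 s + 29.81.
So ω_n = √29.81 = 5.46 rad/s and ζ = 1.401/(2·5.46) = 0.128.
Overshoot: exp(−π·0.128/√(1−0.128²)) = 0.666, i.e. 66.6%.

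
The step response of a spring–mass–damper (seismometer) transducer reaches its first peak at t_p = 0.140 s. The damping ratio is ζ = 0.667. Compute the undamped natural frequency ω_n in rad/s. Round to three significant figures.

ω_n ≈ 30.1 rad/s

Peak time t_p = π/ω_d, so ω_d = π/t_p = π/0.140 = 22.4 rad/s.
ω_n = ω_d/√(1−ζ²) = 22.4/√0.555 = 30.1 rad/s.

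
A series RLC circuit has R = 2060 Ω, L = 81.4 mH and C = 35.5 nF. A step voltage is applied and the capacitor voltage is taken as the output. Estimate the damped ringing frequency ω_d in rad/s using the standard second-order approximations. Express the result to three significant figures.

ω_d ≈ 13600 rad/s

For a series RLC circuit (capacitor voltage as output), ω_n = 1/√(LC) = 1/√(81.4 mH · 35.5 nF) = 18600 rad/s.
ζ = (R/2)·√(C/L) = (2060/2)·√(35.5 nF/81.4 mH) = 0.680.
ω_d = 18600·√(1 − 0.680²) = 13600 rad/s.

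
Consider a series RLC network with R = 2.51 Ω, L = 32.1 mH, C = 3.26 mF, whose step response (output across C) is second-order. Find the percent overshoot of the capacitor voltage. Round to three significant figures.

%OS ≈ 25.4%

For a series RLC circuit (capacitor voltage as output), ω_n = 1/√(LC) = 1/√(32.1 mH · 3.26 mF) = 97.8 rad/s.
ζ = (R/2)·√(C/L) = (2.51/2)·√(3.26 mF/32.1 mH) = 0.400.
Overshoot: exp(−π·0.400/√(1−0.400²)) = 0.254, i.e. 25.4%.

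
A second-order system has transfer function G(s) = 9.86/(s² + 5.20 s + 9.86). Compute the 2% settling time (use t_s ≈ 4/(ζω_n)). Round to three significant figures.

t_s ≈ 1.54 s

Matching coefficients with s² + 2ζω_n s + ω_n² gives ω_n² = 9.86 ⇒ ω_n = 3.14 rad/s, and ζ = 5.20/(2ω_n) = 0.828.
t_s ≈ 4/(ζω_n) = 4/(0.828·3.14) = 1.54 s.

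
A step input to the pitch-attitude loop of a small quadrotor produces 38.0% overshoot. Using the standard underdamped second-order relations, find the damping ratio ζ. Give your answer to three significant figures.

ζ ≈ 0.294

From %OS = 100·exp(−πζ/√(1−ζ²)), invert to get ζ = −ln(OS)/√(π² + ln²(OS)) with OS = 0.380.
−ln 0.380 = 0.9676, so ζ = 0.9676/√(π² + 0.9362) = 0.294.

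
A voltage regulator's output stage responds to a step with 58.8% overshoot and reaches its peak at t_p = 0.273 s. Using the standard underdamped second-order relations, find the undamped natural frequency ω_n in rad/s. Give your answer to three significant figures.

ζ from %OS: ζ = |ln 0.588|/√(π²+ln²0.588) = 0.167.
t_p = π/ω_d ⇒ ω_d = 11.5 rad/s; then ω_n = ω_d/√(1−ζ²) = 11.7 rad/s.

ω_n ≈ 11.7 rad/s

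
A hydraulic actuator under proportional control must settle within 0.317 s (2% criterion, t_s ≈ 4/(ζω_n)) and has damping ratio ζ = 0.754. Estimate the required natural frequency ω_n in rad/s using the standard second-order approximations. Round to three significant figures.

Rearranging t_s ≈ 4/(ζω_n) gives ω_n = 4/(ζ·t_s) = 4/(0.754 × 0.317) = 16.7 rad/s.

ω_n ≈ 16.7 rad/s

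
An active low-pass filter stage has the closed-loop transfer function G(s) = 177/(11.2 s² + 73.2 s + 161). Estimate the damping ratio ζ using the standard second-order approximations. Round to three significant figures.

Dividing through by 11.2: denominator becomes s² + 6.536 s + 14.38.
So ω_n = √14.38 = 3.79 rad/s and ζ = 6.536/(2·3.79) = 0.862.

ζ ≈ 0.862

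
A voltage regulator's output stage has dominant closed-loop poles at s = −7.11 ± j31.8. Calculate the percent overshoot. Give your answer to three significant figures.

%OS ≈ 49.5%

With σ = 7.11, ω_d = 31.8: ω_n = √(σ²+ω_d²) = 32.6 rad/s, ζ = σ/ω_n = 0.218.
%OS = 100 e^{−πζ/√(1−ζ²)} with ζ = 0.218 gives 49.5%.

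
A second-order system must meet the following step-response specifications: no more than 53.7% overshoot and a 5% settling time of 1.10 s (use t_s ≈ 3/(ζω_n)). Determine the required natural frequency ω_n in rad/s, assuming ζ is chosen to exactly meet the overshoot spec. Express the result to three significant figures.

ζ = −ln(OS)/√(π² + (ln OS)²). With OS = 0.537, ln OS = −0.6218 and ζ = 0.6218/3.203 = 0.194.
From t_s ≈ 3/(ζω_n): ω_n = 3/(ζ·t_s) = 3/(0.194·1.10) = 14.0 rad/s.

ω_n ≈ 14.0 rad/s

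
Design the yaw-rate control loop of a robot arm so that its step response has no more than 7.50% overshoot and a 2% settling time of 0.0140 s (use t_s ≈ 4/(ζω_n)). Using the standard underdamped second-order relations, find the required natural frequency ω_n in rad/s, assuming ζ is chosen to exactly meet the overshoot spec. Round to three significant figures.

ω_n ≈ 449 rad/s

ζ = −ln(OS)/√(π² + (ln OS)²). With OS = 0.0750, ln OS = −2.590 and ζ = 2.590/4.072 = 0.636.
From t_s ≈ 4/(ζω_n): ω_n = 4/(ζ·t_s) = 4/(0.636·0.0140) = 449 rad/s.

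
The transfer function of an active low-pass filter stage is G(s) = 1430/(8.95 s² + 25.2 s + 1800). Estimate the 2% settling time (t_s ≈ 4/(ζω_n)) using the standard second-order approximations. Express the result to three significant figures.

Dividing through by 8.95: denominator becomes s² + 2.816 s + 201.1.
So ω_n = √201.1 = 14.2 rad/s and ζ = 2.816/(2·14.2) = 0.0993.
t_s ≈ 4/(ζω_n) = 2.84 s.

t_s ≈ 2.84 s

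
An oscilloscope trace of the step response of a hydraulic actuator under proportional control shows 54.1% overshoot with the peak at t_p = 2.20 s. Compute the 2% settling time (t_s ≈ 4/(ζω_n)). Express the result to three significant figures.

The overshoot fixes ζ = −ln(OS)/√(π²+ln²(OS)) = 0.192.
From t_p = π/ω_d, ω_d = π/2.20 = 1.43 rad/s, so ω_n = ω_d/√(1−ζ²) = 1.46 rad/s.
t_s ≈ 4/(ζω_n) = 4/(0.192·1.46) = 14.3 s.

t_s ≈ 14.3 s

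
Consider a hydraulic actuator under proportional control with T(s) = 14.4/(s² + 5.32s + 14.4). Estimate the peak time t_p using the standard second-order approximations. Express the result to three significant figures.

t_p ≈ 1.16 s

Matching coefficients with s² + 2ζω_n s + ω_n² gives ω_n² = 14.4 ⇒ ω_n = 3.79 rad/s, and ζ = 5.32/(2ω_n) = 0.701.
The damped frequency ω_d = ω_n√(1−ζ²) = 2.71 rad/s. Then t_p = π/ω_d = 1.16 s.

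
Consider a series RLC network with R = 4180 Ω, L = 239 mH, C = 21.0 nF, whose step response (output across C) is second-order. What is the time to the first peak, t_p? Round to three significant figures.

For a series RLC circuit (capacitor voltage as output), ω_n = 1/√(LC) = 1/√(239 mH · 21.0 nF) = 14100 rad/s.
ζ = (R/2)·√(C/L) = (4180/2)·√(21.0 nF/239 mH) = 0.620.
ω_d = ω_n√(1−ζ²) = 11100 rad/s. t_p = π/ω_d = 0.000284 s.

t_p ≈ 0.000284 s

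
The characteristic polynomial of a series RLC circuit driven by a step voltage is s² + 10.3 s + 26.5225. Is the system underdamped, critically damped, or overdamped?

a² − 4b = 10.3² − 4·26.5225 = 0 (repeated real root); the system is critically damped.

critically damped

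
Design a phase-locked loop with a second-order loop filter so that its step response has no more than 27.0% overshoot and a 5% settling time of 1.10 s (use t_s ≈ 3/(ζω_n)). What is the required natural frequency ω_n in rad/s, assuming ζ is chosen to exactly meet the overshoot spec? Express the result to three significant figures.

Inverting the overshoot relation: ζ = |ln 0.270|/√(π² + ln²0.270) = 0.385.
From t_s ≈ 3/(ζω_n): ω_n = 3/(ζ·t_s) = 3/(0.385·1.10) = 7.09 rad/s.

ω_n ≈ 7.09 rad/s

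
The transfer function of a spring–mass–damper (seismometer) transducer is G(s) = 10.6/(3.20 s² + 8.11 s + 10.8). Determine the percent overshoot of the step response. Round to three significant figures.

Dividing through by 3.20: denominator becomes s² + 2.534 s + 3.375.
So ω_n = √3.375 = 1.84 rad/s and ζ = 2.534/(2·1.84) = 0.690.
%OS = 100 e^{−πζ/√(1−ζ²)} with ζ = 0.690 gives 5.01%.

%OS ≈ 5.01%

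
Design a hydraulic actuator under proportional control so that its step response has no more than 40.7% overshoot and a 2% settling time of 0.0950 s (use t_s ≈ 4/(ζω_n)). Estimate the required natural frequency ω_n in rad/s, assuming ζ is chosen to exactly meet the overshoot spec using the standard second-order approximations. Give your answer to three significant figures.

ω_n ≈ 153 rad/s

From %OS = 100·exp(−πζ/√(1−ζ²)), invert to get ζ = −ln(OS)/√(π² + ln²(OS)) with OS = 0.407.
−ln 0.407 = 0.8989, so ζ = 0.8989/√(π² + 0.8081) = 0.275.
Then ω_n = 4/(ζ t_s) = 4/(0.275 × 0.0950) = 153 rad/s.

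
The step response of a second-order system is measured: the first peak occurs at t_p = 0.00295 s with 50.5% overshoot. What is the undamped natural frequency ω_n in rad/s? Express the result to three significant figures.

From the overshoot, ζ = −ln(OS)/√(π²+ln²(OS)) = 0.213.
From t_p = π/ω_d, ω_d = π/0.00295 = 1060 rad/s, so ω_n = ω_d/√(1−ζ²) = 1090 rad/s.

ω_n ≈ 1090 rad/s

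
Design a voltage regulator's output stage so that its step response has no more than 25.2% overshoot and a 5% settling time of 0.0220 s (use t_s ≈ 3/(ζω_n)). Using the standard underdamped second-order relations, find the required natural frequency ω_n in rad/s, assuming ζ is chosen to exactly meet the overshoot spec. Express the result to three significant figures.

ω_n ≈ 339 rad/s

ζ = −ln(OS)/√(π² + (ln OS)²). With OS = 0.252, ln OS = −1.378 and ζ = 1.378/3.431 = 0.402.
From t_s ≈ 3/(ζω_n): ω_n = 3/(ζ·t_s) = 3/(0.402·0.0220) = 339 rad/s.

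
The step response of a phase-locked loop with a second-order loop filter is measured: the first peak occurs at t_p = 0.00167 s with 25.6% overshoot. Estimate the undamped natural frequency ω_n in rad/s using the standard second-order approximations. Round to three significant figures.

ω_n ≈ 2050 rad/s

From the overshoot, ζ = −ln(OS)/√(π²+ln²(OS)) = 0.398.
t_p = π/ω_d ⇒ ω_d = 1880 rad/s; then ω_n = ω_d/√(1−ζ²) = 2050 rad/s.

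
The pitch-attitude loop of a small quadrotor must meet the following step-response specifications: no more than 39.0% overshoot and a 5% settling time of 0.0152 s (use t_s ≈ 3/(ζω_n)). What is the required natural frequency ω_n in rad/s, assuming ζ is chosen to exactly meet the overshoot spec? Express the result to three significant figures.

From %OS = 100·exp(−πζ/√(1−ζ²)), invert to get ζ = −ln(OS)/√(π² + ln²(OS)) with OS = 0.390.
−ln 0.390 = 0.9416, so ζ = 0.9416/√(π² + 0.8866) = 0.287.
Then ω_n = 3/(ζ t_s) = 3/(0.287 × 0.0152) = 687 rad/s.

ω_n ≈ 687 rad/s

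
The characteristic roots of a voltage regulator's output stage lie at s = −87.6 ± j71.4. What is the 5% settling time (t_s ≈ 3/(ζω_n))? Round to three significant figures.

t_s ≈ 0.0342 s

For poles at −σ ± jω_d, ζω_n = σ = 87.6, so t_s ≈ 3/σ = 0.0342 s.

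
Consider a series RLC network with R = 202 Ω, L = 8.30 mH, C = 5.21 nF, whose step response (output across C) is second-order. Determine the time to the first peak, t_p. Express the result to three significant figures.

For a series RLC circuit (capacitor voltage as output), ω_n = 1/√(LC) = 1/√(8.30 mH · 5.21 nF) = 152000 rad/s.
ζ = (R/2)·√(C/L) = (202/2)·√(5.21 nF/8.30 mH) = 0.0800.
The damped frequency ω_d = ω_n√(1−ζ²) = 152000 rad/s. t_p = π/ω_d = 0.0000207 s.

t_p ≈ 0.0000207 s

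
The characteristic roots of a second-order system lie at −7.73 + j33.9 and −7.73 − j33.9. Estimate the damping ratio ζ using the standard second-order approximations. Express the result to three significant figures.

With σ = 7.73, ω_d = 33.9: ω_n = √(σ²+ω_d²) = 34.8 rad/s, ζ = σ/ω_n = 0.222.

ζ ≈ 0.222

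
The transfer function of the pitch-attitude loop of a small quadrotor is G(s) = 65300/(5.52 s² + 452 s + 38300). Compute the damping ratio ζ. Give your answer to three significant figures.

Dividing through by 5.52: denominator becomes s² + 81.88 s + 6938.
So ω_n = √6938 = 83.3 rad/s and ζ = 81.88/(2·83.3) = 0.492.

ζ ≈ 0.492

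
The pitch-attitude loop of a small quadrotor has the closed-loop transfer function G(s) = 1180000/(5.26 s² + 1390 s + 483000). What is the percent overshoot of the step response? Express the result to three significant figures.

%OS ≈ 21.8%

Dividing through by 5.26: denominator becomes s² + 264.3 s + 91830.
So ω_n = √91830 = 303 rad/s and ζ = 264.3/(2·303) = 0.436.
Overshoot: exp(−π·0.436/√(1−0.436²)) = 0.218, i.e. 21.8%.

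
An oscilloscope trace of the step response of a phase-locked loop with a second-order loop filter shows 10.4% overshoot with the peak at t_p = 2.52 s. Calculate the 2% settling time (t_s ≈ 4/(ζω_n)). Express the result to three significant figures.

ζ from %OS: ζ = |ln 0.104|/√(π²+ln²0.104) = 0.585.
From t_p = π/ω_d, ω_d = π/2.52 = 1.25 rad/s, so ω_n = ω_d/√(1−ζ²) = 1.54 rad/s.
t_s ≈ 4/(ζω_n) = 4/(0.585·1.54) = 4.45 s.

t_s ≈ 4.45 s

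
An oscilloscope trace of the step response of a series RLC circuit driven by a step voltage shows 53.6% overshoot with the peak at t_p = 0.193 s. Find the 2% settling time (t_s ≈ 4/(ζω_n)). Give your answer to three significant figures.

t_s ≈ 1.24 s

ζ from %OS: ζ = |ln 0.536|/√(π²+ln²0.536) = 0.195.
From t_p = π/ω_d, ω_d = π/0.193 = 16.3 rad/s, so ω_n = ω_d/√(1−ζ²) = 16.6 rad/s.
t_s ≈ 4/(ζω_n) = 4/(0.195·16.6) = 1.24 s.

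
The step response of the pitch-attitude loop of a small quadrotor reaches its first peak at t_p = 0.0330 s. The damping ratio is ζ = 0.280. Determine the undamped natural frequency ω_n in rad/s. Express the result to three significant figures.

ω_n ≈ 99.2 rad/s

Peak time t_p = π/ω_d, so ω_d = π/t_p = π/0.0330 = 95.2 rad/s.
ω_n = ω_d/√(1−ζ²) = 95.2/√0.922 = 99.2 rad/s.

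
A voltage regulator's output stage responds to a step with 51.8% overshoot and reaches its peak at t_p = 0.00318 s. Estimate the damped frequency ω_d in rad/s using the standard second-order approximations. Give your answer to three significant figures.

t_p = π/ω_d, so ω_d = π/0.00318 = 988 rad/s.

ω_d ≈ 988 rad/s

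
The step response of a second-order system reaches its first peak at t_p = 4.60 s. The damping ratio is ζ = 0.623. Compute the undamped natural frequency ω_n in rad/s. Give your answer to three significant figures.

Peak time t_p = π/ω_d, so ω_d = π/t_p = π/4.60 = 0.683 rad/s.
ω_n = ω_d/√(1−ζ²) = 0.683/√0.612 = 0.873 rad/s.

ω_n ≈ 0.873 rad/s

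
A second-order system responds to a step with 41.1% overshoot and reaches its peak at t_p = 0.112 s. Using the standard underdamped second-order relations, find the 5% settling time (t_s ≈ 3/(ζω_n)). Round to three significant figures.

t_s ≈ 0.378 s

The overshoot fixes ζ = −ln(OS)/√(π²+ln²(OS)) = 0.272.
t_p = π/ω_d ⇒ ω_d = 28.0 rad/s; then ω_n = ω_d/√(1−ζ²) = 29.2 rad/s.
t_s ≈ 3/(ζω_n) = 3/(0.272·29.2) = 0.378 s.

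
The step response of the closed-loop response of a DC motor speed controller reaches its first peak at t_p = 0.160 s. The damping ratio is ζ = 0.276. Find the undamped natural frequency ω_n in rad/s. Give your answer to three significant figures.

ω_n ≈ 20.4 rad/s

Peak time t_p = π/ω_d, so ω_d = π/t_p = π/0.160 = 19.6 rad/s.
ω_n = ω_d/√(1−ζ²) = 19.6/√0.924 = 20.4 rad/s.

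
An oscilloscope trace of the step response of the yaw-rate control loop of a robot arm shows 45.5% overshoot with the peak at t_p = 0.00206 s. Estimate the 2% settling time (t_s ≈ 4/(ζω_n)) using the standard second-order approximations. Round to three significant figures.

ζ from %OS: ζ = |ln 0.455|/√(π²+ln²0.455) = 0.243.
From t_p = π/ω_d, ω_d = π/0.00206 = 1530 rad/s, so ω_n = ω_d/√(1−ζ²) = 1570 rad/s.
t_s ≈ 4/(ζω_n) = 4/(0.243·1570) = 0.0105 s.

t_s ≈ 0.0105 s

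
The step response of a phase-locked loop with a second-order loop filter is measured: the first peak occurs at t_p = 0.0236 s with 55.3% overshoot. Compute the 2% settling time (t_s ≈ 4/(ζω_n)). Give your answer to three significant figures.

ζ from %OS: ζ = |ln 0.553|/√(π²+ln²0.553) = 0.185.
t_p = π/ω_d ⇒ ω_d = 133 rad/s; then ω_n = ω_d/√(1−ζ²) = 135 rad/s.
t_s ≈ 4/(ζω_n) = 4/(0.185·135) = 0.159 s.

t_s ≈ 0.159 s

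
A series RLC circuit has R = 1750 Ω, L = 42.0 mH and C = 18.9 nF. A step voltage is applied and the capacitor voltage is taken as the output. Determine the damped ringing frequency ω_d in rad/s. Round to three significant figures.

For a series RLC circuit (capacitor voltage as output), ω_n = 1/√(LC) = 1/√(42.0 mH · 18.9 nF) = 35500 rad/s.
ζ = (R/2)·√(C/L) = (1750/2)·√(18.9 nF/42.0 mH) = 0.587.
ω_d = ω_n√(1−ζ²) = 28700 rad/s.

ω_d ≈ 28700 rad/s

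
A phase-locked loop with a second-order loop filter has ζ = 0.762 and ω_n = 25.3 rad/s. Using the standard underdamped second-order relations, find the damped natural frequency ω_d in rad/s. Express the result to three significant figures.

ω_d ≈ 16.4 rad/s

ω_d = ω_n√(1−ζ²) = 25.3·√0.419 = 16.4 rad/s.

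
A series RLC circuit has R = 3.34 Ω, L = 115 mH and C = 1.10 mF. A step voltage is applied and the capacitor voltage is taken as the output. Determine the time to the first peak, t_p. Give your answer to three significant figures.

t_p ≈ 0.0358 s

For a series RLC circuit (capacitor voltage as output), ω_n = 1/√(LC) = 1/√(115 mH · 1.10 mF) = 88.9 rad/s.
ζ = (R/2)·√(C/L) = (3.34/2)·√(1.10 mF/115 mH) = 0.163.
ω_d = 88.9·√(1 − 0.163²) = 87.7 rad/s. t_p = π/ω_d = 0.0358 s.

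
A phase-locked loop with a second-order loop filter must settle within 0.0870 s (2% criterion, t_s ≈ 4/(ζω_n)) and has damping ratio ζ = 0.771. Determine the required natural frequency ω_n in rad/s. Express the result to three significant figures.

ω_n ≈ 59.6 rad/s

Rearranging t_s ≈ 4/(ζω_n) gives ω_n = 4/(ζ·t_s) = 4/(0.771 × 0.0870) = 59.6 rad/s.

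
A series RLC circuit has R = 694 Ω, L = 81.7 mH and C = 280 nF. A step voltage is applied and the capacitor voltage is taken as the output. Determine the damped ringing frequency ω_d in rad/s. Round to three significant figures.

For a series RLC circuit (capacitor voltage as output), ω_n = 1/√(LC) = 1/√(81.7 mH · 280 nF) = 6610 rad/s.
ζ = (R/2)·√(C/L) = (694/2)·√(280 nF/81.7 mH) = 0.642.
ω_d = ω_n√(1−ζ²) = 5070 rad/s.

ω_d ≈ 5070 rad/s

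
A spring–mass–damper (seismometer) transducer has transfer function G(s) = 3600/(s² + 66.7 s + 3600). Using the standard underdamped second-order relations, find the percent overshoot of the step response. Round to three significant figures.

ω_n = √3600 = 60.0 rad/s; ζ = 66.7/(2·60.0) = 0.556.
Overshoot: exp(−π·0.556/√(1−0.556²)) = 0.122, i.e. 12.2%.

%OS ≈ 12.2%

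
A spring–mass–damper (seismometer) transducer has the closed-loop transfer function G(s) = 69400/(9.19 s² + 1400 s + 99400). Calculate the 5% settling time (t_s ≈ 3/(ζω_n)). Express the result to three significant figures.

Dividing through by 9.19: denominator becomes s² + 152.3 s + 10820.
So ω_n = √10820 = 104 rad/s and ζ = 152.3/(2·104) = 0.732.
t_s ≈ 3/(ζω_n) = 0.0394 s.

t_s ≈ 0.0394 s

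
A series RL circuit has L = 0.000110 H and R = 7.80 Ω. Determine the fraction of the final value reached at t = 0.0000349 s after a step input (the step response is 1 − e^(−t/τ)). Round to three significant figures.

τ = L/R = 0.000110/7.80 = 0.0000141 s.
y(t)/y_∞ = 1 − e^(−t/τ) = 1 − e^(−0.0000349/0.0000141) = 1 − e^(−2.47) = 0.916.

y/y_∞ ≈ 0.916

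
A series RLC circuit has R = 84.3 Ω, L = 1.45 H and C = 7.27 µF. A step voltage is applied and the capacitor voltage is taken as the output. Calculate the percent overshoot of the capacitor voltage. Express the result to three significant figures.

%OS ≈ 74.2%

For a series RLC circuit (capacitor voltage as output), ω_n = 1/√(LC) = 1/√(1.45 H · 7.27 µF) = 308 rad/s.
ζ = (R/2)·√(C/L) = (84.3/2)·√(7.27 µF/1.45 H) = 0.0944.
Overshoot: exp(−π·0.0944/√(1−0.0944²)) = 0.742, i.e. 74.2%.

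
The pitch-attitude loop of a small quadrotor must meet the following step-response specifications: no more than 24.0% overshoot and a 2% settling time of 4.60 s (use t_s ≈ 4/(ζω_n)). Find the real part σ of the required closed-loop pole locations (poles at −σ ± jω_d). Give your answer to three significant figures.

The settling-time spec alone fixes σ = ζω_n = 4/t_s = 4/4.60 = 0.870.
(Overshoot then fixes ζ = 0.414 and hence ω_d = σ·√(1−ζ²)/ζ = 1.91 rad/s.)

σ ≈ 0.870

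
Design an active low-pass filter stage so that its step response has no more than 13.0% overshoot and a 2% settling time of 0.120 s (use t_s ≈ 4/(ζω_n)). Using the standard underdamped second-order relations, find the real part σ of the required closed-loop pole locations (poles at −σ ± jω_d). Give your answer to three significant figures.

The settling-time spec alone fixes σ = ζω_n = 4/t_s = 4/0.120 = 33.3.
(Overshoot then fixes ζ = 0.545 and hence ω_d = σ·√(1−ζ²)/ζ = 51.3 rad/s.)

σ ≈ 33.3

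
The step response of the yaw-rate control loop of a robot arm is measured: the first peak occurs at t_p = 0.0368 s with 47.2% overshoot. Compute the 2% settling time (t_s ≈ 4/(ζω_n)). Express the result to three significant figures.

t_s ≈ 0.196 s

ζ from %OS: ζ = |ln 0.472|/√(π²+ln²0.472) = 0.232.
t_p = π/ω_d ⇒ ω_d = 85.4 rad/s; then ω_n = ω_d/√(1−ζ²) = 87.8 rad/s.
t_s ≈ 4/(ζω_n) = 4/(0.232·87.8) = 0.196 s.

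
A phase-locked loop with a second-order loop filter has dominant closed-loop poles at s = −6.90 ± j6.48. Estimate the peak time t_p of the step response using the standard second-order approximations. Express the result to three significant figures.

t_p ≈ 0.485 s

t_p = π/ω_d with ω_d = 6.48 (the imaginary part), so t_p = 0.485 s.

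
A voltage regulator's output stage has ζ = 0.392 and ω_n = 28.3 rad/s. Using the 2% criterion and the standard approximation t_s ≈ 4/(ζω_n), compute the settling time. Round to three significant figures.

t_s ≈ 4/(ζω_n) = 4/(0.392 × 28.3) = 0.361 s.

t_s ≈ 0.361 s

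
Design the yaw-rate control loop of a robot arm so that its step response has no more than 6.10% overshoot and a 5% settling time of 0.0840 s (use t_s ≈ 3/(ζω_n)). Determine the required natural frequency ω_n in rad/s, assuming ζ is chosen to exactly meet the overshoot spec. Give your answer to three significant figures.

Inverting the overshoot relation: ζ = |ln 0.0610|/√(π² + ln²0.0610) = 0.665.
Then ω_n = 3/(ζ t_s) = 3/(0.665 × 0.0840) = 53.7 rad/s.

ω_n ≈ 53.7 rad/s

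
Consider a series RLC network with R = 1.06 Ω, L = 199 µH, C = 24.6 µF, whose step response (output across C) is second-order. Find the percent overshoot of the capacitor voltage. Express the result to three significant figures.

For a series RLC circuit (capacitor voltage as output), ω_n = 1/√(LC) = 1/√(199 µH · 24.6 µF) = 14300 rad/s.
ζ = (R/2)·√(C/L) = (1.06/2)·√(24.6 µF/199 µH) = 0.186.
%OS = 100 e^{−πζ/√(1−ζ²)} with ζ = 0.186 gives 55.1%.

%OS ≈ 55.1%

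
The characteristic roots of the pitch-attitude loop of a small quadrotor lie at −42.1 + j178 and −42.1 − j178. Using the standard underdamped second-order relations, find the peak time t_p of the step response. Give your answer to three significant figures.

t_p ≈ 0.0176 s

t_p = π/ω_d with ω_d = 178 (the imaginary part), so t_p = 0.0176 s.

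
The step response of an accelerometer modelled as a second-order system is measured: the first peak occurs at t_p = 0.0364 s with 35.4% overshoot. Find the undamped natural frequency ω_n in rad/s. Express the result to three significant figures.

ω_n ≈ 90.9 rad/s

The overshoot fixes ζ = −ln(OS)/√(π²+ln²(OS)) = 0.314.
From t_p = π/ω_d, ω_d = π/0.0364 = 86.3 rad/s, so ω_n = ω_d/√(1−ζ²) = 90.9 rad/s.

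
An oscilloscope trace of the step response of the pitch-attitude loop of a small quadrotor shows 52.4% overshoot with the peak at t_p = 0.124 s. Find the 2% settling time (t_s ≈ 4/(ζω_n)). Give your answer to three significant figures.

t_s ≈ 0.767 s

ζ from %OS: ζ = |ln 0.524|/√(π²+ln²0.524) = 0.201.
From t_p = π/ω_d, ω_d = π/0.124 = 25.3 rad/s, so ω_n = ω_d/√(1−ζ²) = 25.9 rad/s.
t_s ≈ 4/(ζω_n) = 4/(0.201·25.9) = 0.767 s.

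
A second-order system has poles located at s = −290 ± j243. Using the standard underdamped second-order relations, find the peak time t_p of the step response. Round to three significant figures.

t_p ≈ 0.0129 s

t_p = π/ω_d with ω_d = 243 (the imaginary part), so t_p = 0.0129 s.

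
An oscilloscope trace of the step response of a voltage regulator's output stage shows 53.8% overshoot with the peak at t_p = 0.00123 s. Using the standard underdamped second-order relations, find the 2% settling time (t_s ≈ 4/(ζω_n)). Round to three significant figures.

The overshoot fixes ζ = −ln(OS)/√(π²+ln²(OS)) = 0.194.
t_p = π/ω_d ⇒ ω_d = 2550 rad/s; then ω_n = ω_d/√(1−ζ²) = 2600 rad/s.
t_s ≈ 4/(ζω_n) = 4/(0.194·2600) = 0.00794 s.

t_s ≈ 0.00794 s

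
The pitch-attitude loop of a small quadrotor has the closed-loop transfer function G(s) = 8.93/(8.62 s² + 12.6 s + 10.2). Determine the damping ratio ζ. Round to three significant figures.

Dividing through by 8.62: denominator becomes s² + 1.462 s + 1.183.
So ω_n = √1.183 = 1.09 rad/s and ζ = 1.462/(2·1.09) = 0.672.

ζ ≈ 0.672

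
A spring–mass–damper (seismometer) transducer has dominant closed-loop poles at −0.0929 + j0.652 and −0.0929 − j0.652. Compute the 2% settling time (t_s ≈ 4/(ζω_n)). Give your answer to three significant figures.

t_s ≈ 43.1 s

For poles at −σ ± jω_d, ζω_n = σ = 0.0929, so t_s ≈ 4/σ = 43.1 s.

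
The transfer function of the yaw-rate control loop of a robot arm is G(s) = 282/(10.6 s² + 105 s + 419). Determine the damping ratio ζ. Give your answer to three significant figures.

Dividing through by 10.6: denominator becomes s² + 9.906 s + 39.53.
So ω_n = √39.53 = 6.29 rad/s and ζ = 9.906/(2·6.29) = 0.788.

ζ ≈ 0.788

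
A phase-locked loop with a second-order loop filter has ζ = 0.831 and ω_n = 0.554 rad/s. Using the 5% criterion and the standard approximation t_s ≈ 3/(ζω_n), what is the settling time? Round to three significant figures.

t_s ≈ 6.52 s

t_s ≈ 3/(ζω_n) = 3/(0.831 × 0.554) = 6.52 s.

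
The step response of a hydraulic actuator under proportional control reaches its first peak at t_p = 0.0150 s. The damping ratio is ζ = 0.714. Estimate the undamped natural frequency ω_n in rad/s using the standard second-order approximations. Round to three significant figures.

Peak time t_p = π/ω_d, so ω_d = π/t_p = π/0.0150 = 209 rad/s.
ω_n = ω_d/√(1−ζ²) = 209/√0.490 = 299 rad/s.

ω_n ≈ 299 rad/s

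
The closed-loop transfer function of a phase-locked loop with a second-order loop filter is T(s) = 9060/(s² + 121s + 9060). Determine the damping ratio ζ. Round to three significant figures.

ζ ≈ 0.636

Comparing the denominator to s² + 2ζω_n s + ω_n²: ω_n = √9060 = 95.2 rad/s, and 2ζω_n = 121 so ζ = 121/(2·95.2) = 0.636.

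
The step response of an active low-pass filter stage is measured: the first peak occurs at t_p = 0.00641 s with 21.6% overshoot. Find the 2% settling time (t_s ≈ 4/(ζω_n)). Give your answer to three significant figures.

t_s ≈ 0.0167 s

The overshoot fixes ζ = −ln(OS)/√(π²+ln²(OS)) = 0.438.
t_p = π/ω_d ⇒ ω_d = 490 rad/s; then ω_n = ω_d/√(1−ζ²) = 545 rad/s.
t_s ≈ 4/(ζω_n) = 4/(0.438·545) = 0.0167 s.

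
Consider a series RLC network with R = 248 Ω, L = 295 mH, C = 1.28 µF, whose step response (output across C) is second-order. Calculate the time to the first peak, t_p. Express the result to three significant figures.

For a series RLC circuit (capacitor voltage as output), ω_n = 1/√(LC) = 1/√(295 mH · 1.28 µF) = 1630 rad/s.
ζ = (R/2)·√(C/L) = (248/2)·√(1.28 µF/295 mH) = 0.258.
ω_d = ω_n√(1−ζ²) = 1570 rad/s. t_p = π/ω_d = 0.00200 s.

t_p ≈ 0.00200 s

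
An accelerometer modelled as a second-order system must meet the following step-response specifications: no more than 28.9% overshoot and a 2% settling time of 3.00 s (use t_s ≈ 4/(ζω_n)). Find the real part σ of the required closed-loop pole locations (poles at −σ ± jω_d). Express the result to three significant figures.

σ ≈ 1.33

The settling-time spec alone fixes σ = ζω_n = 4/t_s = 4/3.00 = 1.33.
(Overshoot then fixes ζ = 0.367 and hence ω_d = σ·√(1−ζ²)/ζ = 3.37 rad/s.)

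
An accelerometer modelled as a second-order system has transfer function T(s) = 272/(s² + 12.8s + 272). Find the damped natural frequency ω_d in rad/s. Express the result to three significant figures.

ω_n = √272 = 16.5 rad/s; ζ = 12.8/(2·16.5) = 0.388.
ω_d = 16.5·√(1 − 0.388²) = 15.2 rad/s.

ω_d ≈ 15.2 rad/s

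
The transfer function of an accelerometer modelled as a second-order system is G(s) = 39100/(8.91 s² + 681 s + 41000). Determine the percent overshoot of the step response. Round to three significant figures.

%OS ≈ 11.7%

Dividing through by 8.91: denominator becomes s² + 76.43 s + 4602.
So ω_n = √4602 = 67.8 rad/s and ζ = 76.43/(2·67.8) = 0.563.
%OS = 100·exp(−πζ/√(1−ζ²)) = 11.7%.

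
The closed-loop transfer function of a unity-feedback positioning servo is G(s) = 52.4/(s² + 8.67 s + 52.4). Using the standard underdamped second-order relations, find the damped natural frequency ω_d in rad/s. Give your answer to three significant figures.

ω_d ≈ 5.80 rad/s

ω_n = √52.4 = 7.24 rad/s; ζ = 8.67/(2·7.24) = 0.599.
ω_d = ω_n√(1−ζ²) = 5.80 rad/s.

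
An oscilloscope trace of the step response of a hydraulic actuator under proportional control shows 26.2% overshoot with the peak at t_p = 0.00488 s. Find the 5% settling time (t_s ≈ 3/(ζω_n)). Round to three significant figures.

From the overshoot, ζ = −ln(OS)/√(π²+ln²(OS)) = 0.392.
From t_p = π/ω_d, ω_d = π/0.00488 = 644 rad/s, so ω_n = ω_d/√(1−ζ²) = 700 rad/s.
t_s ≈ 3/(ζω_n) = 3/(0.392·700) = 0.0109 s.

t_s ≈ 0.0109 s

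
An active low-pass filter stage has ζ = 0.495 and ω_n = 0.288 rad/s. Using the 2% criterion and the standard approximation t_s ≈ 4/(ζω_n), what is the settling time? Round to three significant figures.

t_s ≈ 28.1 s

t_s ≈ 4/(ζω_n) = 4/(0.495 × 0.288) = 28.1 s.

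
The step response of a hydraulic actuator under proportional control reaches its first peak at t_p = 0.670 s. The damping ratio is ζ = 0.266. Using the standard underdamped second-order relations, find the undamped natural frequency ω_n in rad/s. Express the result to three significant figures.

ω_n ≈ 4.86 rad/s

Peak time t_p = π/ω_d, so ω_d = π/t_p = π/0.670 = 4.69 rad/s.
ω_n = ω_d/√(1−ζ²) = 4.69/√0.929 = 4.86 rad/s.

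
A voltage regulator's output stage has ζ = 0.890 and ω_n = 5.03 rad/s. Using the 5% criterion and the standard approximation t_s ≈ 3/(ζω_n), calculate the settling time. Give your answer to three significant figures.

t_s ≈ 3/(ζω_n) = 3/(0.890 × 5.03) = 0.670 s.

t_s ≈ 0.670 s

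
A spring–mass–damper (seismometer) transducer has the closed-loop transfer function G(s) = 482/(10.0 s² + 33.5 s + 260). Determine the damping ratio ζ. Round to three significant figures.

Dividing through by 10.0: denominator becomes s² + 3.350 s + 26.00.
So ω_n = √26.00 = 5.10 rad/s and ζ = 3.350/(2·5.10) = 0.328.

ζ ≈ 0.328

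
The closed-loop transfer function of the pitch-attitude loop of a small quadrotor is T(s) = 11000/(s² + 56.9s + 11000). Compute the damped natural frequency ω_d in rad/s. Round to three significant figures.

Matching coefficients with s² + 2ζω_n s + ω_n² gives ω_n² = 11000 ⇒ ω_n = 105 rad/s, and ζ = 56.9/(2ω_n) = 0.271.
ω_d = 105·√(1 − 0.271²) = 101 rad/s.

ω_d ≈ 101 rad/s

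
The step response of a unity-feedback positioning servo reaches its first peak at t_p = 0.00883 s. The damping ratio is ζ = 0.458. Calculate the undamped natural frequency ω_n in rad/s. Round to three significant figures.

ω_n ≈ 400 rad/s

Peak time t_p = π/ω_d, so ω_d = π/t_p = π/0.00883 = 356 rad/s.
ω_n = ω_d/√(1−ζ²) = 356/√0.790 = 400 rad/s.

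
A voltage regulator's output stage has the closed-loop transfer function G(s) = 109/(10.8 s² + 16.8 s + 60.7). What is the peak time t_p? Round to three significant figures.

t_p ≈ 1.40 s

Dividing through by 10.8: denominator becomes s² + 1.556 s + 5.620.
So ω_n = √5.620 = 2.37 rad/s and ζ = 1.556/(2·2.37) = 0.328.
The damped frequency ω_d = ω_n√(1−ζ²) = 2.24 rad/s. t_p = π/ω_d = 1.40 s.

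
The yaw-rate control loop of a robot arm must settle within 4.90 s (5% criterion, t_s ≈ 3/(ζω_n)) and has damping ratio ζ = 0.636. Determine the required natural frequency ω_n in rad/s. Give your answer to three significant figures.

Rearranging t_s ≈ 3/(ζω_n) gives ω_n = 3/(ζ·t_s) = 3/(0.636 × 4.90) = 0.963 rad/s.

ω_n ≈ 0.963 rad/s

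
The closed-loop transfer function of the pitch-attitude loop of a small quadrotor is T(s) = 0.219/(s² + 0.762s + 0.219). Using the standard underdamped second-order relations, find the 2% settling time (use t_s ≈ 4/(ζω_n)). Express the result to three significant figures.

t_s ≈ 10.5 s

Comparing the denominator to s² + 2ζω_n s + ω_n²: ω_n = √0.219 = 0.468 rad/s, and 2ζω_n = 0.762 so ζ = 0.762/(2·0.468) = 0.814.
t_s ≈ 4/(ζω_n) = 4/(0.814·0.468) = 10.5 s.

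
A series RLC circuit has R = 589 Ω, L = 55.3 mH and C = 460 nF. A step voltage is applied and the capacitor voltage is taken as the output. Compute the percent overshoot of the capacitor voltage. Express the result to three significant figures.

For a series RLC circuit (capacitor voltage as output), ω_n = 1/√(LC) = 1/√(55.3 mH · 460 nF) = 6270 rad/s.
ζ = (R/2)·√(C/L) = (589/2)·√(460 nF/55.3 mH) = 0.849.
Overshoot: exp(−π·0.849/√(1−0.849²)) = 0.00637, i.e. 0.637%.

%OS ≈ 0.637%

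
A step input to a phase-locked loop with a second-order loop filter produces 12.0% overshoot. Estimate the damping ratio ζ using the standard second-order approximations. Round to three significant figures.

ζ ≈ 0.559

ζ = −ln(OS)/√(π² + (ln OS)²). With OS = 0.120, ln OS = −2.120 and ζ = 2.120/3.790 = 0.559.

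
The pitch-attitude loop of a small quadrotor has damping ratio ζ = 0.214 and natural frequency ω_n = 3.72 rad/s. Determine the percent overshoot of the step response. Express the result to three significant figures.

For an underdamped second-order system, %OS = 100·exp(−πζ/√(1−ζ²)).
πζ/√(1−ζ²) = π·0.214/√(1−0.0458) = 0.6882, so %OS = 100·e^(−0.6882) = 50.2%.

%OS ≈ 50.2%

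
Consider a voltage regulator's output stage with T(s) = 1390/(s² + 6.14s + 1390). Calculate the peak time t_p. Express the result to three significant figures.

Comparing the denominator to s² + 2ζω_n s + ω_n²: ω_n = √1390 = 37.3 rad/s, and 2ζω_n = 6.14 so ζ = 6.14/(2·37.3) = 0.0823.
ω_d = ω_n√(1−ζ²) = 37.2 rad/s. Then t_p = π/ω_d = 0.0846 s.

t_p ≈ 0.0846 s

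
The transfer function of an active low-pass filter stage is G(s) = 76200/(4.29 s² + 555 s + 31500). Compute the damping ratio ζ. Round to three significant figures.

ζ ≈ 0.755

Dividing through by 4.29: denominator becomes s² + 129.4 s + 7343.
So ω_n = √7343 = 85.7 rad/s and ζ = 129.4/(2·85.7) = 0.755.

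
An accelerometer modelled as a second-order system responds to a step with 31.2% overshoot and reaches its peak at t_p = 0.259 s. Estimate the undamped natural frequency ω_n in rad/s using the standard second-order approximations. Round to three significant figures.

From the overshoot, ζ = −ln(OS)/√(π²+ln²(OS)) = 0.348.
From t_p = π/ω_d, ω_d = π/0.259 = 12.1 rad/s, so ω_n = ω_d/√(1−ζ²) = 12.9 rad/s.

ω_n ≈ 12.9 rad/s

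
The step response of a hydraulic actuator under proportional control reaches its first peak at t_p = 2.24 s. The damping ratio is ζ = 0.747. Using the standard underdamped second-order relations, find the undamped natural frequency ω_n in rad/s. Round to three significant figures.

ω_n ≈ 2.11 rad/s

Peak time t_p = π/ω_d, so ω_d = π/t_p = π/2.24 = 1.40 rad/s.
ω_n = ω_d/√(1−ζ²) = 1.40/√0.442 = 2.11 rad/s.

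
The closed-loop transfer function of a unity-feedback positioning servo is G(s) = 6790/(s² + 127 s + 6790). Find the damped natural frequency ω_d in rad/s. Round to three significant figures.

Comparing the denominator to s² + 2ζω_n s + ω_n²: ω_n = √6790 = 82.4 rad/s, and 2ζω_n = 127 so ζ = 127/(2·82.4) = 0.771.
ω_d = 82.4·√(1 − 0.771²) = 52.5 rad/s.

ω_d ≈ 52.5 rad/s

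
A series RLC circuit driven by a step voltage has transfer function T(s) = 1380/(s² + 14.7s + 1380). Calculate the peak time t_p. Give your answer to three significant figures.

t_p ≈ 0.0863 s

Comparing the denominator to s² + 2ζω_n s + ω_n²: ω_n = √1380 = 37.1 rad/s, and 2ζω_n = 14.7 so ζ = 14.7/(2·37.1) = 0.198.
The damped frequency ω_d = ω_n√(1−ζ²) = 36.4 rad/s. Then t_p = π/ω_d = 0.0863 s.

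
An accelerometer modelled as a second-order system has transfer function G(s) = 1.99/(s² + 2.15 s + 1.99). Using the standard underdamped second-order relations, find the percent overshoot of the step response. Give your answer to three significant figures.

%OS ≈ 2.48%

Comparing the denominator to s² + 2ζω_n s + ω_n²: ω_n = √1.99 = 1.41 rad/s, and 2ζω_n = 2.15 so ζ = 2.15/(2·1.41) = 0.762.
%OS = 100·exp(−πζ/√(1−ζ²)) = 2.48%.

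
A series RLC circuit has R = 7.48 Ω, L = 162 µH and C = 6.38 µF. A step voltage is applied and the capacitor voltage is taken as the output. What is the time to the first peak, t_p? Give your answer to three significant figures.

For a series RLC circuit (capacitor voltage as output), ω_n = 1/√(LC) = 1/√(162 µH · 6.38 µF) = 31100 rad/s.
ζ = (R/2)·√(C/L) = (7.48/2)·√(6.38 µF/162 µH) = 0.742.
ω_d = ω_n√(1−ζ²) = 20800 rad/s. t_p = π/ω_d = 0.000151 s.

t_p ≈ 0.000151 s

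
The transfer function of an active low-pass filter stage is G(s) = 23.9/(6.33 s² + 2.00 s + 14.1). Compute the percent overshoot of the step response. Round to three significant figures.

Dividing through by 6.33: denominator becomes s² + 0.3160 s + 2.227.
So ω_n = √2.227 = 1.49 rad/s and ζ = 0.3160/(2·1.49) = 0.106.
%OS = 100 e^{−πζ/√(1−ζ²)} with ζ = 0.106 gives 71.6%.

%OS ≈ 71.6%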